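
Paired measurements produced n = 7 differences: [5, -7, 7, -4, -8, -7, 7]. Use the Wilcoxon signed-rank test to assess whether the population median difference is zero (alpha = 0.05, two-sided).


Step 1: Drop any zero differences (none here) and take |d_i|.
|d| = [5, 7, 7, 4, 8, 7, 7]
Step 2: Midrank |d_i| (ties get averaged ranks).
ranks: |5|->2, |7|->4.5, |7|->4.5, |4|->1, |8|->7, |7|->4.5, |7|->4.5
Step 3: Attach original signs; sum ranks with positive sign and with negative sign.
W+ = 2 + 4.5 + 4.5 = 11
W- = 4.5 + 1 + 7 + 4.5 = 17
(Check: W+ + W- = 28 should equal n(n+1)/2 = 28.)
Step 4: Test statistic W = min(W+, W-) = 11.
Step 5: Ties in |d|, so use the tie-corrected normal approximation.
        E[W] = n(n+1)/4 = 7*8/4 = 14.
        Tie groups: |d|=7 (t=4); sum(t^3 - t) = 60.
        Var[W] = n(n+1)(2n+1)/24 - sum(t^3-t)/48 = 840/24 - 60/48 = 33.75.
        z = (W - E[W]) / sqrt(Var[W]) = (11 - 14) / 5.8095 = -0.5164.
        Two-sided p = 2*Phi(z) = 0.605577.
Step 6: alpha = 0.05. fail to reject H0.

W+ = 11, W- = 17, W = min = 11, p = 0.605577, fail to reject H0.


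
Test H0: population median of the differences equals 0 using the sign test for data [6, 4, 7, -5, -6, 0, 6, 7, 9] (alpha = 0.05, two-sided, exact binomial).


Step 1: Discard zero differences. Original n = 9; n_eff = number of nonzero differences = 8.
Nonzero differences (with sign): +6, +4, +7, -5, -6, +6, +7, +9
Step 2: Count signs: positive = 6, negative = 2.
Step 3: Under H0: P(positive) = 0.5, so the number of positives S ~ Bin(8, 0.5).
Step 4: Two-sided exact p-value = sum of Bin(8,0.5) probabilities at or below the observed probability = 0.289062.
Step 5: alpha = 0.05. fail to reject H0.

n_eff = 8, pos = 6, neg = 2, p = 0.289062, fail to reject H0.


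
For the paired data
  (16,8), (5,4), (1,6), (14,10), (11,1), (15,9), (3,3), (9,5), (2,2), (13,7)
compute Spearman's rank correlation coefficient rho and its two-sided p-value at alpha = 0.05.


Step 1: Rank x and y separately (midranks; no ties here).
rank(x): 16->10, 5->4, 1->1, 14->8, 11->6, 15->9, 3->3, 9->5, 2->2, 13->7
rank(y): 8->8, 4->4, 6->6, 10->10, 1->1, 9->9, 3->3, 5->5, 2->2, 7->7
Step 2: d_i = R_x(i) - R_y(i); compute d_i^2.
  (10-8)^2=4, (4-4)^2=0, (1-6)^2=25, (8-10)^2=4, (6-1)^2=25, (9-9)^2=0, (3-3)^2=0, (5-5)^2=0, (2-2)^2=0, (7-7)^2=0
sum(d^2) = 58.
Step 3: rho = 1 - 6*58 / (10*(10^2 - 1)) = 1 - 348/990 = 0.648485.
Step 4: Under H0, t = rho * sqrt((n-2)/(1-rho^2)) = 2.4095 ~ t(8).
Step 5: Two-sided p-value from the t-distribution with 8 df = 0.042540.
Step 6: alpha = 0.05. reject H0.

rho = 0.6485, p = 0.042540, reject H0 at alpha = 0.05.


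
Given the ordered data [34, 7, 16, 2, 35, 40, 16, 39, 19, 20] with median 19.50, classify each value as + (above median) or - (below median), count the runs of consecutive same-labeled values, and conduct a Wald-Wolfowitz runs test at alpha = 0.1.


Step 1: Compute median = 19.50; label A = above, B = below.
Labels in order: ABBBAABABA  (n_A = 5, n_B = 5)
Step 2: Count runs R = 7.
Step 3: Under H0 (random ordering), E[R] = 2*n_A*n_B/(n_A+n_B) + 1 = 2*5*5/10 + 1 = 6.0000.
        Var[R] = 2*n_A*n_B*(2*n_A*n_B - n_A - n_B) / ((n_A+n_B)^2 * (n_A+n_B-1)) = 2000/900 = 2.2222.
        SD[R] = 1.4907.
Step 4: Continuity-corrected z = (R - 0.5 - E[R]) / SD[R] = (7 - 0.5 - 6.0000) / 1.4907 = 0.3354.
Step 5: Two-sided p-value via normal approximation = 2*(1 - Phi(|z|)) = 0.737316.
Step 6: alpha = 0.1. fail to reject H0.

R = 7, z = 0.3354, p = 0.737316, fail to reject H0.


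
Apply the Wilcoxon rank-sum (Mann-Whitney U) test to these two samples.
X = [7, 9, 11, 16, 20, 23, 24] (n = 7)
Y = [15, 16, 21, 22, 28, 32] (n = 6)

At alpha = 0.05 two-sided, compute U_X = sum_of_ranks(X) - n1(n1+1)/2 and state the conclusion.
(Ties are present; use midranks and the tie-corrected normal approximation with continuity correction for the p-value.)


Step 1: Combine and sort all 13 observations; assign midranks.
sorted (value, group): (7,X), (9,X), (11,X), (15,Y), (16,X), (16,Y), (20,X), (21,Y), (22,Y), (23,X), (24,X), (28,Y), (32,Y)
ranks: 7->1, 9->2, 11->3, 15->4, 16->5.5, 16->5.5, 20->7, 21->8, 22->9, 23->10, 24->11, 28->12, 32->13
Step 2: Rank sum for X: R1 = 1 + 2 + 3 + 5.5 + 7 + 10 + 11 = 39.5.
Step 3: U_X = R1 - n1(n1+1)/2 = 39.5 - 7*8/2 = 39.5 - 28 = 11.5.
       U_Y = n1*n2 - U_X = 42 - 11.5 = 30.5.
Step 4: Ties are present, so use the tie-corrected normal approximation (with continuity correction) for the p-value.
Step 5: p-value = 0.197926; compare to alpha = 0.05. fail to reject H0.

U_X = 11.5, p = 0.197926, fail to reject H0 at alpha = 0.05.


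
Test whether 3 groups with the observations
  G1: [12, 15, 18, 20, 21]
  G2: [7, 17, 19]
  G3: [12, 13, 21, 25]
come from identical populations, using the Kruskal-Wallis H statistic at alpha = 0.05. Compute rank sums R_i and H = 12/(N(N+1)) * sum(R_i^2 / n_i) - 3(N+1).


Step 1: Combine all N = 12 observations and assign midranks.
sorted (value, group, rank): (7,G2,1), (12,G1,2.5), (12,G3,2.5), (13,G3,4), (15,G1,5), (17,G2,6), (18,G1,7), (19,G2,8), (20,G1,9), (21,G1,10.5), (21,G3,10.5), (25,G3,12)
Step 2: Sum ranks within each group.
R_1 = 34 (n_1 = 5)
R_2 = 15 (n_2 = 3)
R_3 = 29 (n_3 = 4)
Step 3: H = 12/(N(N+1)) * sum(R_i^2/n_i) - 3(N+1)
     = 12/(12*13) * (34^2/5 + 15^2/3 + 29^2/4) - 3*13
     = 0.076923 * 516.45 - 39
     = 0.726923.
Step 4: Ties present; correction factor C = 1 - 12/(12^3 - 12) = 0.993007. Corrected H = 0.726923 / 0.993007 = 0.732042.
Step 5: Under H0, H ~ chi^2(2); p-value = 0.693488.
Step 6: alpha = 0.05. fail to reject H0.

H = 0.7320, df = 2, p = 0.693488, fail to reject H0.


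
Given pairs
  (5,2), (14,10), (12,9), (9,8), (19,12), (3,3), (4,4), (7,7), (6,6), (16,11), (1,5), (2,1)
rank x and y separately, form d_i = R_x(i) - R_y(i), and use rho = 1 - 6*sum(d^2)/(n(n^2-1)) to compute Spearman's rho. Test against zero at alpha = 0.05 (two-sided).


Step 1: Rank x and y separately (midranks; no ties here).
rank(x): 5->5, 14->10, 12->9, 9->8, 19->12, 3->3, 4->4, 7->7, 6->6, 16->11, 1->1, 2->2
rank(y): 2->2, 10->10, 9->9, 8->8, 12->12, 3->3, 4->4, 7->7, 6->6, 11->11, 5->5, 1->1
Step 2: d_i = R_x(i) - R_y(i); compute d_i^2.
  (5-2)^2=9, (10-10)^2=0, (9-9)^2=0, (8-8)^2=0, (12-12)^2=0, (3-3)^2=0, (4-4)^2=0, (7-7)^2=0, (6-6)^2=0, (11-11)^2=0, (1-5)^2=16, (2-1)^2=1
sum(d^2) = 26.
Step 3: rho = 1 - 6*26 / (12*(12^2 - 1)) = 1 - 156/1716 = 0.909091.
Step 4: Under H0, t = rho * sqrt((n-2)/(1-rho^2)) = 6.9007 ~ t(10).
Step 5: Two-sided p-value from the t-distribution with 10 df = 0.000042.
Step 6: alpha = 0.05. reject H0.

rho = 0.9091, p = 0.000042, reject H0 at alpha = 0.05.


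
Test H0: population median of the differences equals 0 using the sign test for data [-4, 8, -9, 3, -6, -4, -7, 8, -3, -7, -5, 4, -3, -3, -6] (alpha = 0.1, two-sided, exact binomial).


Step 1: Discard zero differences. Original n = 15; n_eff = number of nonzero differences = 15.
Nonzero differences (with sign): -4, +8, -9, +3, -6, -4, -7, +8, -3, -7, -5, +4, -3, -3, -6
Step 2: Count signs: positive = 4, negative = 11.
Step 3: Under H0: P(positive) = 0.5, so the number of positives S ~ Bin(15, 0.5).
Step 4: Two-sided exact p-value = sum of Bin(15,0.5) probabilities at or below the observed probability = 0.118469.
Step 5: alpha = 0.1. fail to reject H0.

n_eff = 15, pos = 4, neg = 11, p = 0.118469, fail to reject H0.


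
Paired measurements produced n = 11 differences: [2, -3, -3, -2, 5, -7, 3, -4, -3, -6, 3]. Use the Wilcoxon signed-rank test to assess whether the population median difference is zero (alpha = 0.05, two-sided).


Step 1: Drop any zero differences (none here) and take |d_i|.
|d| = [2, 3, 3, 2, 5, 7, 3, 4, 3, 6, 3]
Step 2: Midrank |d_i| (ties get averaged ranks).
ranks: |2|->1.5, |3|->5, |3|->5, |2|->1.5, |5|->9, |7|->11, |3|->5, |4|->8, |3|->5, |6|->10, |3|->5
Step 3: Attach original signs; sum ranks with positive sign and with negative sign.
W+ = 1.5 + 9 + 5 + 5 = 20.5
W- = 5 + 5 + 1.5 + 11 + 8 + 5 + 10 = 45.5
(Check: W+ + W- = 66 should equal n(n+1)/2 = 66.)
Step 4: Test statistic W = min(W+, W-) = 20.5.
Step 5: Ties in |d|, so use the tie-corrected normal approximation.
        E[W] = n(n+1)/4 = 11*12/4 = 33.
        Tie groups: |d|=2 (t=2), |d|=3 (t=5); sum(t^3 - t) = 126.
        Var[W] = n(n+1)(2n+1)/24 - sum(t^3-t)/48 = 3036/24 - 126/48 = 123.875.
        z = (W - E[W]) / sqrt(Var[W]) = (20.5 - 33) / 11.1299 = -1.1231.
        Two-sided p = 2*Phi(z) = 0.261395.
Step 6: alpha = 0.05. fail to reject H0.

W+ = 20.5, W- = 45.5, W = min = 20.5, p = 0.261395, fail to reject H0.


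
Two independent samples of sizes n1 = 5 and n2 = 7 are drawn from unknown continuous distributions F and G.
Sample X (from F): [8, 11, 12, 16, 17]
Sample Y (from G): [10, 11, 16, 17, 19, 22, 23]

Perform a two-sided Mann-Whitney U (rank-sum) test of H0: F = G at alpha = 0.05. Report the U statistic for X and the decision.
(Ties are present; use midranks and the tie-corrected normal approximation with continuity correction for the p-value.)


Step 1: Combine and sort all 12 observations; assign midranks.
sorted (value, group): (8,X), (10,Y), (11,X), (11,Y), (12,X), (16,X), (16,Y), (17,X), (17,Y), (19,Y), (22,Y), (23,Y)
ranks: 8->1, 10->2, 11->3.5, 11->3.5, 12->5, 16->6.5, 16->6.5, 17->8.5, 17->8.5, 19->10, 22->11, 23->12
Step 2: Rank sum for X: R1 = 1 + 3.5 + 5 + 6.5 + 8.5 = 24.5.
Step 3: U_X = R1 - n1(n1+1)/2 = 24.5 - 5*6/2 = 24.5 - 15 = 9.5.
       U_Y = n1*n2 - U_X = 35 - 9.5 = 25.5.
Step 4: Ties are present, so use the tie-corrected normal approximation (with continuity correction) for the p-value.
Step 5: p-value = 0.220788; compare to alpha = 0.05. fail to reject H0.

U_X = 9.5, p = 0.220788, fail to reject H0 at alpha = 0.05.


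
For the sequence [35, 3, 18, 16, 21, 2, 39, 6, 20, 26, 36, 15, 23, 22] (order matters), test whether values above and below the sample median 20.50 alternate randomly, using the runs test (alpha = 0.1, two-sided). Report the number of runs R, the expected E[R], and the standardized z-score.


Step 1: Compute median = 20.50; label A = above, B = below.
Labels in order: ABBBABABBAABAA  (n_A = 7, n_B = 7)
Step 2: Count runs R = 9.
Step 3: Under H0 (random ordering), E[R] = 2*n_A*n_B/(n_A+n_B) + 1 = 2*7*7/14 + 1 = 8.0000.
        Var[R] = 2*n_A*n_B*(2*n_A*n_B - n_A - n_B) / ((n_A+n_B)^2 * (n_A+n_B-1)) = 8232/2548 = 3.2308.
        SD[R] = 1.7974.
Step 4: Continuity-corrected z = (R - 0.5 - E[R]) / SD[R] = (9 - 0.5 - 8.0000) / 1.7974 = 0.2782.
Step 5: Two-sided p-value via normal approximation = 2*(1 - Phi(|z|)) = 0.780879.
Step 6: alpha = 0.1. fail to reject H0.

R = 9, z = 0.2782, p = 0.780879, fail to reject H0.


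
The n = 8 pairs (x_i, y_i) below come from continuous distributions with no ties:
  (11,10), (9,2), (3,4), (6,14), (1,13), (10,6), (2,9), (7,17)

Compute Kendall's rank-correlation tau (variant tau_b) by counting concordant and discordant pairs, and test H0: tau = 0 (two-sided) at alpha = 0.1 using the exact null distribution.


Step 1: Enumerate the 28 unordered pairs (i,j) with i<j and classify each by sign(x_j-x_i) * sign(y_j-y_i).
  (1,2):dx=-2,dy=-8->C; (1,3):dx=-8,dy=-6->C; (1,4):dx=-5,dy=+4->D; (1,5):dx=-10,dy=+3->D
  (1,6):dx=-1,dy=-4->C; (1,7):dx=-9,dy=-1->C; (1,8):dx=-4,dy=+7->D; (2,3):dx=-6,dy=+2->D
  (2,4):dx=-3,dy=+12->D; (2,5):dx=-8,dy=+11->D; (2,6):dx=+1,dy=+4->C; (2,7):dx=-7,dy=+7->D
  (2,8):dx=-2,dy=+15->D; (3,4):dx=+3,dy=+10->C; (3,5):dx=-2,dy=+9->D; (3,6):dx=+7,dy=+2->C
  (3,7):dx=-1,dy=+5->D; (3,8):dx=+4,dy=+13->C; (4,5):dx=-5,dy=-1->C; (4,6):dx=+4,dy=-8->D
  (4,7):dx=-4,dy=-5->C; (4,8):dx=+1,dy=+3->C; (5,6):dx=+9,dy=-7->D; (5,7):dx=+1,dy=-4->D
  (5,8):dx=+6,dy=+4->C; (6,7):dx=-8,dy=+3->D; (6,8):dx=-3,dy=+11->D; (7,8):dx=+5,dy=+8->C
Step 2: C = 13, D = 15, total pairs = 28.
Step 3: tau = (C - D)/(n(n-1)/2) = (13 - 15)/28 = -0.071429.
Step 4: Exact two-sided p-value (enumerate n! = 40320 permutations of y under H0): p = 0.904861.
Step 5: alpha = 0.1. fail to reject H0.

tau_b = -0.0714 (C=13, D=15), p = 0.904861, fail to reject H0.


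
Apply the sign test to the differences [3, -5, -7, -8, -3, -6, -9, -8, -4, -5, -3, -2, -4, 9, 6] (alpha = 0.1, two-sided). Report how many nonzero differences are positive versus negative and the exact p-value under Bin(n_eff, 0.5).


Step 1: Discard zero differences. Original n = 15; n_eff = number of nonzero differences = 15.
Nonzero differences (with sign): +3, -5, -7, -8, -3, -6, -9, -8, -4, -5, -3, -2, -4, +9, +6
Step 2: Count signs: positive = 3, negative = 12.
Step 3: Under H0: P(positive) = 0.5, so the number of positives S ~ Bin(15, 0.5).
Step 4: Two-sided exact p-value = sum of Bin(15,0.5) probabilities at or below the observed probability = 0.035156.
Step 5: alpha = 0.1. reject H0.

n_eff = 15, pos = 3, neg = 12, p = 0.035156, reject H0.


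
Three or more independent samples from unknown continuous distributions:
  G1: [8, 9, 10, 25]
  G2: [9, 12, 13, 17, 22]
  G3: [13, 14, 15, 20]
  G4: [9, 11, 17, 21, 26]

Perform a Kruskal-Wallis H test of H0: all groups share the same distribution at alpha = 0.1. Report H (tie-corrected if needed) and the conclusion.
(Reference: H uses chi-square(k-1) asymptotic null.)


Step 1: Combine all N = 18 observations and assign midranks.
sorted (value, group, rank): (8,G1,1), (9,G1,3), (9,G2,3), (9,G4,3), (10,G1,5), (11,G4,6), (12,G2,7), (13,G2,8.5), (13,G3,8.5), (14,G3,10), (15,G3,11), (17,G2,12.5), (17,G4,12.5), (20,G3,14), (21,G4,15), (22,G2,16), (25,G1,17), (26,G4,18)
Step 2: Sum ranks within each group.
R_1 = 26 (n_1 = 4)
R_2 = 47 (n_2 = 5)
R_3 = 43.5 (n_3 = 4)
R_4 = 54.5 (n_4 = 5)
Step 3: H = 12/(N(N+1)) * sum(R_i^2/n_i) - 3(N+1)
     = 12/(18*19) * (26^2/4 + 47^2/5 + 43.5^2/4 + 54.5^2/5) - 3*19
     = 0.035088 * 1677.91 - 57
     = 1.874123.
Step 4: Ties present; correction factor C = 1 - 36/(18^3 - 18) = 0.993808. Corrected H = 1.874123 / 0.993808 = 1.885800.
Step 5: Under H0, H ~ chi^2(3); p-value = 0.596444.
Step 6: alpha = 0.1. fail to reject H0.

H = 1.8858, df = 3, p = 0.596444, fail to reject H0.


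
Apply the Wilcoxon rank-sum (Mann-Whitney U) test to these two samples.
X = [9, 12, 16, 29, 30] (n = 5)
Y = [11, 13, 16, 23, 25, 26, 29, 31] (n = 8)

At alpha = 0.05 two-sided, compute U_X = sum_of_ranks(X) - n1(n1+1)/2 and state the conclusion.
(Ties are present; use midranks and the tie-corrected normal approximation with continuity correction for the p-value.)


Step 1: Combine and sort all 13 observations; assign midranks.
sorted (value, group): (9,X), (11,Y), (12,X), (13,Y), (16,X), (16,Y), (23,Y), (25,Y), (26,Y), (29,X), (29,Y), (30,X), (31,Y)
ranks: 9->1, 11->2, 12->3, 13->4, 16->5.5, 16->5.5, 23->7, 25->8, 26->9, 29->10.5, 29->10.5, 30->12, 31->13
Step 2: Rank sum for X: R1 = 1 + 3 + 5.5 + 10.5 + 12 = 32.
Step 3: U_X = R1 - n1(n1+1)/2 = 32 - 5*6/2 = 32 - 15 = 17.
       U_Y = n1*n2 - U_X = 40 - 17 = 23.
Step 4: Ties are present, so use the tie-corrected normal approximation (with continuity correction) for the p-value.
Step 5: p-value = 0.713640; compare to alpha = 0.05. fail to reject H0.

U_X = 17, p = 0.713640, fail to reject H0 at alpha = 0.05.


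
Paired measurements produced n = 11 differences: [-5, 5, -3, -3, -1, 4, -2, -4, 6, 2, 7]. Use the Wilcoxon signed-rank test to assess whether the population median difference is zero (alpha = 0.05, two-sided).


Step 1: Drop any zero differences (none here) and take |d_i|.
|d| = [5, 5, 3, 3, 1, 4, 2, 4, 6, 2, 7]
Step 2: Midrank |d_i| (ties get averaged ranks).
ranks: |5|->8.5, |5|->8.5, |3|->4.5, |3|->4.5, |1|->1, |4|->6.5, |2|->2.5, |4|->6.5, |6|->10, |2|->2.5, |7|->11
Step 3: Attach original signs; sum ranks with positive sign and with negative sign.
W+ = 8.5 + 6.5 + 10 + 2.5 + 11 = 38.5
W- = 8.5 + 4.5 + 4.5 + 1 + 2.5 + 6.5 = 27.5
(Check: W+ + W- = 66 should equal n(n+1)/2 = 66.)
Step 4: Test statistic W = min(W+, W-) = 27.5.
Step 5: Ties in |d|, so use the tie-corrected normal approximation.
        E[W] = n(n+1)/4 = 11*12/4 = 33.
        Tie groups: |d|=2 (t=2), |d|=3 (t=2), |d|=4 (t=2), |d|=5 (t=2); sum(t^3 - t) = 24.
        Var[W] = n(n+1)(2n+1)/24 - sum(t^3-t)/48 = 3036/24 - 24/48 = 126.
        z = (W - E[W]) / sqrt(Var[W]) = (27.5 - 33) / 11.2250 = -0.4900.
        Two-sided p = 2*Phi(z) = 0.624149.
Step 6: alpha = 0.05. fail to reject H0.

W+ = 38.5, W- = 27.5, W = min = 27.5, p = 0.624149, fail to reject H0.


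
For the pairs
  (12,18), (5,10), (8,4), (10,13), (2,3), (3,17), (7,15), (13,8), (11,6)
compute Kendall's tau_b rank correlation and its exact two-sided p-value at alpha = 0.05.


Step 1: Enumerate the 36 unordered pairs (i,j) with i<j and classify each by sign(x_j-x_i) * sign(y_j-y_i).
  (1,2):dx=-7,dy=-8->C; (1,3):dx=-4,dy=-14->C; (1,4):dx=-2,dy=-5->C; (1,5):dx=-10,dy=-15->C
  (1,6):dx=-9,dy=-1->C; (1,7):dx=-5,dy=-3->C; (1,8):dx=+1,dy=-10->D; (1,9):dx=-1,dy=-12->C
  (2,3):dx=+3,dy=-6->D; (2,4):dx=+5,dy=+3->C; (2,5):dx=-3,dy=-7->C; (2,6):dx=-2,dy=+7->D
  (2,7):dx=+2,dy=+5->C; (2,8):dx=+8,dy=-2->D; (2,9):dx=+6,dy=-4->D; (3,4):dx=+2,dy=+9->C
  (3,5):dx=-6,dy=-1->C; (3,6):dx=-5,dy=+13->D; (3,7):dx=-1,dy=+11->D; (3,8):dx=+5,dy=+4->C
  (3,9):dx=+3,dy=+2->C; (4,5):dx=-8,dy=-10->C; (4,6):dx=-7,dy=+4->D; (4,7):dx=-3,dy=+2->D
  (4,8):dx=+3,dy=-5->D; (4,9):dx=+1,dy=-7->D; (5,6):dx=+1,dy=+14->C; (5,7):dx=+5,dy=+12->C
  (5,8):dx=+11,dy=+5->C; (5,9):dx=+9,dy=+3->C; (6,7):dx=+4,dy=-2->D; (6,8):dx=+10,dy=-9->D
  (6,9):dx=+8,dy=-11->D; (7,8):dx=+6,dy=-7->D; (7,9):dx=+4,dy=-9->D; (8,9):dx=-2,dy=-2->C
Step 2: C = 20, D = 16, total pairs = 36.
Step 3: tau = (C - D)/(n(n-1)/2) = (20 - 16)/36 = 0.111111.
Step 4: Exact two-sided p-value (enumerate n! = 362880 permutations of y under H0): p = 0.761414.
Step 5: alpha = 0.05. fail to reject H0.

tau_b = 0.1111 (C=20, D=16), p = 0.761414, fail to reject H0.


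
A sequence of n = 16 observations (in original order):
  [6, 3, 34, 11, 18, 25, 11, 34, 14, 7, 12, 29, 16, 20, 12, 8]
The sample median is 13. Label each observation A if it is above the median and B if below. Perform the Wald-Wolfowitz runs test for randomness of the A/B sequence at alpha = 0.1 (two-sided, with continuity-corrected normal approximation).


Step 1: Compute median = 13; label A = above, B = below.
Labels in order: BBABAABAABBAAABB  (n_A = 8, n_B = 8)
Step 2: Count runs R = 9.
Step 3: Under H0 (random ordering), E[R] = 2*n_A*n_B/(n_A+n_B) + 1 = 2*8*8/16 + 1 = 9.0000.
        Var[R] = 2*n_A*n_B*(2*n_A*n_B - n_A - n_B) / ((n_A+n_B)^2 * (n_A+n_B-1)) = 14336/3840 = 3.7333.
        SD[R] = 1.9322.
Step 4: R = E[R], so z = 0 with no continuity correction.
Step 5: Two-sided p-value via normal approximation = 2*(1 - Phi(|z|)) = 1.000000.
Step 6: alpha = 0.1. fail to reject H0.

R = 9, z = 0.0000, p = 1.000000, fail to reject H0.


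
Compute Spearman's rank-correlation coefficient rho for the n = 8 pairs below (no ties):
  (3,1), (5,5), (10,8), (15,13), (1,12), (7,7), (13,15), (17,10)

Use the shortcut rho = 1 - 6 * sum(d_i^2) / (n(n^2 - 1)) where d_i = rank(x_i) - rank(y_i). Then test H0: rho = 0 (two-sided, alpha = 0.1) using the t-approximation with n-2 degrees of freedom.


Step 1: Rank x and y separately (midranks; no ties here).
rank(x): 3->2, 5->3, 10->5, 15->7, 1->1, 7->4, 13->6, 17->8
rank(y): 1->1, 5->2, 8->4, 13->7, 12->6, 7->3, 15->8, 10->5
Step 2: d_i = R_x(i) - R_y(i); compute d_i^2.
  (2-1)^2=1, (3-2)^2=1, (5-4)^2=1, (7-7)^2=0, (1-6)^2=25, (4-3)^2=1, (6-8)^2=4, (8-5)^2=9
sum(d^2) = 42.
Step 3: rho = 1 - 6*42 / (8*(8^2 - 1)) = 1 - 252/504 = 0.500000.
Step 4: Under H0, t = rho * sqrt((n-2)/(1-rho^2)) = 1.4142 ~ t(6).
Step 5: Two-sided p-value from the t-distribution with 6 df = 0.207031.
Step 6: alpha = 0.1. fail to reject H0.

rho = 0.5000, p = 0.207031, fail to reject H0 at alpha = 0.1.


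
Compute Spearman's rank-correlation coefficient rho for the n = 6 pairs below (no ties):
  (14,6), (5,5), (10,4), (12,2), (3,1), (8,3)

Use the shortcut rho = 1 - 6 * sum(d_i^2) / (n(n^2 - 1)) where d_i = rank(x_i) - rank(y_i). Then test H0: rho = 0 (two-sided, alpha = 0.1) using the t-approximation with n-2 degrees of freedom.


Step 1: Rank x and y separately (midranks; no ties here).
rank(x): 14->6, 5->2, 10->4, 12->5, 3->1, 8->3
rank(y): 6->6, 5->5, 4->4, 2->2, 1->1, 3->3
Step 2: d_i = R_x(i) - R_y(i); compute d_i^2.
  (6-6)^2=0, (2-5)^2=9, (4-4)^2=0, (5-2)^2=9, (1-1)^2=0, (3-3)^2=0
sum(d^2) = 18.
Step 3: rho = 1 - 6*18 / (6*(6^2 - 1)) = 1 - 108/210 = 0.485714.
Step 4: Under H0, t = rho * sqrt((n-2)/(1-rho^2)) = 1.1113 ~ t(4).
Step 5: Two-sided p-value from the t-distribution with 4 df = 0.328723.
Step 6: alpha = 0.1. fail to reject H0.

rho = 0.4857, p = 0.328723, fail to reject H0 at alpha = 0.1.


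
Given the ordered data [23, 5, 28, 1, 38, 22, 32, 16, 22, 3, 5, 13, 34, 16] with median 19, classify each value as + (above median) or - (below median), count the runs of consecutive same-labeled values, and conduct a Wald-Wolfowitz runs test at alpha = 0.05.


Step 1: Compute median = 19; label A = above, B = below.
Labels in order: ABABAAABABBBAB  (n_A = 7, n_B = 7)
Step 2: Count runs R = 10.
Step 3: Under H0 (random ordering), E[R] = 2*n_A*n_B/(n_A+n_B) + 1 = 2*7*7/14 + 1 = 8.0000.
        Var[R] = 2*n_A*n_B*(2*n_A*n_B - n_A - n_B) / ((n_A+n_B)^2 * (n_A+n_B-1)) = 8232/2548 = 3.2308.
        SD[R] = 1.7974.
Step 4: Continuity-corrected z = (R - 0.5 - E[R]) / SD[R] = (10 - 0.5 - 8.0000) / 1.7974 = 0.8345.
Step 5: Two-sided p-value via normal approximation = 2*(1 - Phi(|z|)) = 0.403986.
Step 6: alpha = 0.05. fail to reject H0.

R = 10, z = 0.8345, p = 0.403986, fail to reject H0.


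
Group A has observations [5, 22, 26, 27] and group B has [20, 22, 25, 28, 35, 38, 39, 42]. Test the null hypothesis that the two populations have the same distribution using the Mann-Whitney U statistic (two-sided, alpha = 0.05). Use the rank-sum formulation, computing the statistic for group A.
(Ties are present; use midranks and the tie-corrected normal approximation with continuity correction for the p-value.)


Step 1: Combine and sort all 12 observations; assign midranks.
sorted (value, group): (5,X), (20,Y), (22,X), (22,Y), (25,Y), (26,X), (27,X), (28,Y), (35,Y), (38,Y), (39,Y), (42,Y)
ranks: 5->1, 20->2, 22->3.5, 22->3.5, 25->5, 26->6, 27->7, 28->8, 35->9, 38->10, 39->11, 42->12
Step 2: Rank sum for X: R1 = 1 + 3.5 + 6 + 7 = 17.5.
Step 3: U_X = R1 - n1(n1+1)/2 = 17.5 - 4*5/2 = 17.5 - 10 = 7.5.
       U_Y = n1*n2 - U_X = 32 - 7.5 = 24.5.
Step 4: Ties are present, so use the tie-corrected normal approximation (with continuity correction) for the p-value.
Step 5: p-value = 0.173478; compare to alpha = 0.05. fail to reject H0.

U_X = 7.5, p = 0.173478, fail to reject H0 at alpha = 0.05.


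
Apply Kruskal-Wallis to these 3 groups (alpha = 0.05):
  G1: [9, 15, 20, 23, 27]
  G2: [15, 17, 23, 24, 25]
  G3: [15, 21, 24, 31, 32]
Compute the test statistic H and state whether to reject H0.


Step 1: Combine all N = 15 observations and assign midranks.
sorted (value, group, rank): (9,G1,1), (15,G1,3), (15,G2,3), (15,G3,3), (17,G2,5), (20,G1,6), (21,G3,7), (23,G1,8.5), (23,G2,8.5), (24,G2,10.5), (24,G3,10.5), (25,G2,12), (27,G1,13), (31,G3,14), (32,G3,15)
Step 2: Sum ranks within each group.
R_1 = 31.5 (n_1 = 5)
R_2 = 39 (n_2 = 5)
R_3 = 49.5 (n_3 = 5)
Step 3: H = 12/(N(N+1)) * sum(R_i^2/n_i) - 3(N+1)
     = 12/(15*16) * (31.5^2/5 + 39^2/5 + 49.5^2/5) - 3*16
     = 0.050000 * 992.7 - 48
     = 1.635000.
Step 4: Ties present; correction factor C = 1 - 36/(15^3 - 15) = 0.989286. Corrected H = 1.635000 / 0.989286 = 1.652708.
Step 5: Under H0, H ~ chi^2(2); p-value = 0.437642.
Step 6: alpha = 0.05. fail to reject H0.

H = 1.6527, df = 2, p = 0.437642, fail to reject H0.


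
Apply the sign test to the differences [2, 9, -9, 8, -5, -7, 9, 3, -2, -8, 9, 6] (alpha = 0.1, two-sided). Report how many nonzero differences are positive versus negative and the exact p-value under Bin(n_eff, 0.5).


Step 1: Discard zero differences. Original n = 12; n_eff = number of nonzero differences = 12.
Nonzero differences (with sign): +2, +9, -9, +8, -5, -7, +9, +3, -2, -8, +9, +6
Step 2: Count signs: positive = 7, negative = 5.
Step 3: Under H0: P(positive) = 0.5, so the number of positives S ~ Bin(12, 0.5).
Step 4: Two-sided exact p-value = sum of Bin(12,0.5) probabilities at or below the observed probability = 0.774414.
Step 5: alpha = 0.1. fail to reject H0.

n_eff = 12, pos = 7, neg = 5, p = 0.774414, fail to reject H0.


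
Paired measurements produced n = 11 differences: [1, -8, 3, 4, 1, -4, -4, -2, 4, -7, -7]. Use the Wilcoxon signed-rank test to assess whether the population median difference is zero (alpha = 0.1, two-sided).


Step 1: Drop any zero differences (none here) and take |d_i|.
|d| = [1, 8, 3, 4, 1, 4, 4, 2, 4, 7, 7]
Step 2: Midrank |d_i| (ties get averaged ranks).
ranks: |1|->1.5, |8|->11, |3|->4, |4|->6.5, |1|->1.5, |4|->6.5, |4|->6.5, |2|->3, |4|->6.5, |7|->9.5, |7|->9.5
Step 3: Attach original signs; sum ranks with positive sign and with negative sign.
W+ = 1.5 + 4 + 6.5 + 1.5 + 6.5 = 20
W- = 11 + 6.5 + 6.5 + 3 + 9.5 + 9.5 = 46
(Check: W+ + W- = 66 should equal n(n+1)/2 = 66.)
Step 4: Test statistic W = min(W+, W-) = 20.
Step 5: Ties in |d|, so use the tie-corrected normal approximation.
        E[W] = n(n+1)/4 = 11*12/4 = 33.
        Tie groups: |d|=1 (t=2), |d|=4 (t=4), |d|=7 (t=2); sum(t^3 - t) = 72.
        Var[W] = n(n+1)(2n+1)/24 - sum(t^3-t)/48 = 3036/24 - 72/48 = 125.
        z = (W - E[W]) / sqrt(Var[W]) = (20 - 33) / 11.1803 = -1.1628.
        Two-sided p = 2*Phi(z) = 0.244929.
Step 6: alpha = 0.1. fail to reject H0.

W+ = 20, W- = 46, W = min = 20, p = 0.244929, fail to reject H0.


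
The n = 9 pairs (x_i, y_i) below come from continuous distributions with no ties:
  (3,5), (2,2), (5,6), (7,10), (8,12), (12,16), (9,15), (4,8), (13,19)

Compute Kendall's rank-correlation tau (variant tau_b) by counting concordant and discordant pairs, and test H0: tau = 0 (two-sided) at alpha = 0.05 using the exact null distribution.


Step 1: Enumerate the 36 unordered pairs (i,j) with i<j and classify each by sign(x_j-x_i) * sign(y_j-y_i).
  (1,2):dx=-1,dy=-3->C; (1,3):dx=+2,dy=+1->C; (1,4):dx=+4,dy=+5->C; (1,5):dx=+5,dy=+7->C
  (1,6):dx=+9,dy=+11->C; (1,7):dx=+6,dy=+10->C; (1,8):dx=+1,dy=+3->C; (1,9):dx=+10,dy=+14->C
  (2,3):dx=+3,dy=+4->C; (2,4):dx=+5,dy=+8->C; (2,5):dx=+6,dy=+10->C; (2,6):dx=+10,dy=+14->C
  (2,7):dx=+7,dy=+13->C; (2,8):dx=+2,dy=+6->C; (2,9):dx=+11,dy=+17->C; (3,4):dx=+2,dy=+4->C
  (3,5):dx=+3,dy=+6->C; (3,6):dx=+7,dy=+10->C; (3,7):dx=+4,dy=+9->C; (3,8):dx=-1,dy=+2->D
  (3,9):dx=+8,dy=+13->C; (4,5):dx=+1,dy=+2->C; (4,6):dx=+5,dy=+6->C; (4,7):dx=+2,dy=+5->C
  (4,8):dx=-3,dy=-2->C; (4,9):dx=+6,dy=+9->C; (5,6):dx=+4,dy=+4->C; (5,7):dx=+1,dy=+3->C
  (5,8):dx=-4,dy=-4->C; (5,9):dx=+5,dy=+7->C; (6,7):dx=-3,dy=-1->C; (6,8):dx=-8,dy=-8->C
  (6,9):dx=+1,dy=+3->C; (7,8):dx=-5,dy=-7->C; (7,9):dx=+4,dy=+4->C; (8,9):dx=+9,dy=+11->C
Step 2: C = 35, D = 1, total pairs = 36.
Step 3: tau = (C - D)/(n(n-1)/2) = (35 - 1)/36 = 0.944444.
Step 4: Exact two-sided p-value (enumerate n! = 362880 permutations of y under H0): p = 0.000050.
Step 5: alpha = 0.05. reject H0.

tau_b = 0.9444 (C=35, D=1), p = 0.000050, reject H0.


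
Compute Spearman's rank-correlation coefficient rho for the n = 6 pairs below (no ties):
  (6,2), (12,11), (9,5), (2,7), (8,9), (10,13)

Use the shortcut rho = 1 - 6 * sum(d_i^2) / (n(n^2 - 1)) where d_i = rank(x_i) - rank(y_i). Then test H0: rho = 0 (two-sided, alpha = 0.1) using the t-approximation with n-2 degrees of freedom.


Step 1: Rank x and y separately (midranks; no ties here).
rank(x): 6->2, 12->6, 9->4, 2->1, 8->3, 10->5
rank(y): 2->1, 11->5, 5->2, 7->3, 9->4, 13->6
Step 2: d_i = R_x(i) - R_y(i); compute d_i^2.
  (2-1)^2=1, (6-5)^2=1, (4-2)^2=4, (1-3)^2=4, (3-4)^2=1, (5-6)^2=1
sum(d^2) = 12.
Step 3: rho = 1 - 6*12 / (6*(6^2 - 1)) = 1 - 72/210 = 0.657143.
Step 4: Under H0, t = rho * sqrt((n-2)/(1-rho^2)) = 1.7436 ~ t(4).
Step 5: Two-sided p-value from the t-distribution with 4 df = 0.156175.
Step 6: alpha = 0.1. fail to reject H0.

rho = 0.6571, p = 0.156175, fail to reject H0 at alpha = 0.1.


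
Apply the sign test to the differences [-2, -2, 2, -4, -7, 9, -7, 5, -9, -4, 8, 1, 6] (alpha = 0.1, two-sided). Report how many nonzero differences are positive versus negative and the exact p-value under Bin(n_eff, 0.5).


Step 1: Discard zero differences. Original n = 13; n_eff = number of nonzero differences = 13.
Nonzero differences (with sign): -2, -2, +2, -4, -7, +9, -7, +5, -9, -4, +8, +1, +6
Step 2: Count signs: positive = 6, negative = 7.
Step 3: Under H0: P(positive) = 0.5, so the number of positives S ~ Bin(13, 0.5).
Step 4: Two-sided exact p-value = sum of Bin(13,0.5) probabilities at or below the observed probability = 1.000000.
Step 5: alpha = 0.1. fail to reject H0.

n_eff = 13, pos = 6, neg = 7, p = 1.000000, fail to reject H0.


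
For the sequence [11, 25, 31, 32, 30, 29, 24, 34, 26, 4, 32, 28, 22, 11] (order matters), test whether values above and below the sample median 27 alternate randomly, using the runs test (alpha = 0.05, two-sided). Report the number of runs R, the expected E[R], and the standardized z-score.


Step 1: Compute median = 27; label A = above, B = below.
Labels in order: BBAAAABABBAABB  (n_A = 7, n_B = 7)
Step 2: Count runs R = 7.
Step 3: Under H0 (random ordering), E[R] = 2*n_A*n_B/(n_A+n_B) + 1 = 2*7*7/14 + 1 = 8.0000.
        Var[R] = 2*n_A*n_B*(2*n_A*n_B - n_A - n_B) / ((n_A+n_B)^2 * (n_A+n_B-1)) = 8232/2548 = 3.2308.
        SD[R] = 1.7974.
Step 4: Continuity-corrected z = (R + 0.5 - E[R]) / SD[R] = (7 + 0.5 - 8.0000) / 1.7974 = -0.2782.
Step 5: Two-sided p-value via normal approximation = 2*(1 - Phi(|z|)) = 0.780879.
Step 6: alpha = 0.05. fail to reject H0.

R = 7, z = -0.2782, p = 0.780879, fail to reject H0.


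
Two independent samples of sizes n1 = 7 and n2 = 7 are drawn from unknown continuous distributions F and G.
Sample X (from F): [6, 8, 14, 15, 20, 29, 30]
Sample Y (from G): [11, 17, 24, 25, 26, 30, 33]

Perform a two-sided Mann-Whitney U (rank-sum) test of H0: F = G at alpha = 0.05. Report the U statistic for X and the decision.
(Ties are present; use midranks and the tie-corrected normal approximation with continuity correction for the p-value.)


Step 1: Combine and sort all 14 observations; assign midranks.
sorted (value, group): (6,X), (8,X), (11,Y), (14,X), (15,X), (17,Y), (20,X), (24,Y), (25,Y), (26,Y), (29,X), (30,X), (30,Y), (33,Y)
ranks: 6->1, 8->2, 11->3, 14->4, 15->5, 17->6, 20->7, 24->8, 25->9, 26->10, 29->11, 30->12.5, 30->12.5, 33->14
Step 2: Rank sum for X: R1 = 1 + 2 + 4 + 5 + 7 + 11 + 12.5 = 42.5.
Step 3: U_X = R1 - n1(n1+1)/2 = 42.5 - 7*8/2 = 42.5 - 28 = 14.5.
       U_Y = n1*n2 - U_X = 49 - 14.5 = 34.5.
Step 4: Ties are present, so use the tie-corrected normal approximation (with continuity correction) for the p-value.
Step 5: p-value = 0.224289; compare to alpha = 0.05. fail to reject H0.

U_X = 14.5, p = 0.224289, fail to reject H0 at alpha = 0.05.


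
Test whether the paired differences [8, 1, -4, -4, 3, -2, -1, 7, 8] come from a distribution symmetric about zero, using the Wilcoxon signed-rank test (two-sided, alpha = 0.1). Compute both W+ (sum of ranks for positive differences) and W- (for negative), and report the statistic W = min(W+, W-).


Step 1: Drop any zero differences (none here) and take |d_i|.
|d| = [8, 1, 4, 4, 3, 2, 1, 7, 8]
Step 2: Midrank |d_i| (ties get averaged ranks).
ranks: |8|->8.5, |1|->1.5, |4|->5.5, |4|->5.5, |3|->4, |2|->3, |1|->1.5, |7|->7, |8|->8.5
Step 3: Attach original signs; sum ranks with positive sign and with negative sign.
W+ = 8.5 + 1.5 + 4 + 7 + 8.5 = 29.5
W- = 5.5 + 5.5 + 3 + 1.5 = 15.5
(Check: W+ + W- = 45 should equal n(n+1)/2 = 45.)
Step 4: Test statistic W = min(W+, W-) = 15.5.
Step 5: Ties in |d|, so use the tie-corrected normal approximation.
        E[W] = n(n+1)/4 = 9*10/4 = 22.5.
        Tie groups: |d|=1 (t=2), |d|=4 (t=2), |d|=8 (t=2); sum(t^3 - t) = 18.
        Var[W] = n(n+1)(2n+1)/24 - sum(t^3-t)/48 = 1710/24 - 18/48 = 70.875.
        z = (W - E[W]) / sqrt(Var[W]) = (15.5 - 22.5) / 8.4187 = -0.8315.
        Two-sided p = 2*Phi(z) = 0.405703.
Step 6: alpha = 0.1. fail to reject H0.

W+ = 29.5, W- = 15.5, W = min = 15.5, p = 0.405703, fail to reject H0.


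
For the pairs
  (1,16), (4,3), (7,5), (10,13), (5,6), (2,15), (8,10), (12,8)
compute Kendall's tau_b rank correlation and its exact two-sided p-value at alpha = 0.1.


Step 1: Enumerate the 28 unordered pairs (i,j) with i<j and classify each by sign(x_j-x_i) * sign(y_j-y_i).
  (1,2):dx=+3,dy=-13->D; (1,3):dx=+6,dy=-11->D; (1,4):dx=+9,dy=-3->D; (1,5):dx=+4,dy=-10->D
  (1,6):dx=+1,dy=-1->D; (1,7):dx=+7,dy=-6->D; (1,8):dx=+11,dy=-8->D; (2,3):dx=+3,dy=+2->C
  (2,4):dx=+6,dy=+10->C; (2,5):dx=+1,dy=+3->C; (2,6):dx=-2,dy=+12->D; (2,7):dx=+4,dy=+7->C
  (2,8):dx=+8,dy=+5->C; (3,4):dx=+3,dy=+8->C; (3,5):dx=-2,dy=+1->D; (3,6):dx=-5,dy=+10->D
  (3,7):dx=+1,dy=+5->C; (3,8):dx=+5,dy=+3->C; (4,5):dx=-5,dy=-7->C; (4,6):dx=-8,dy=+2->D
  (4,7):dx=-2,dy=-3->C; (4,8):dx=+2,dy=-5->D; (5,6):dx=-3,dy=+9->D; (5,7):dx=+3,dy=+4->C
  (5,8):dx=+7,dy=+2->C; (6,7):dx=+6,dy=-5->D; (6,8):dx=+10,dy=-7->D; (7,8):dx=+4,dy=-2->D
Step 2: C = 12, D = 16, total pairs = 28.
Step 3: tau = (C - D)/(n(n-1)/2) = (12 - 16)/28 = -0.142857.
Step 4: Exact two-sided p-value (enumerate n! = 40320 permutations of y under H0): p = 0.719544.
Step 5: alpha = 0.1. fail to reject H0.

tau_b = -0.1429 (C=12, D=16), p = 0.719544, fail to reject H0.


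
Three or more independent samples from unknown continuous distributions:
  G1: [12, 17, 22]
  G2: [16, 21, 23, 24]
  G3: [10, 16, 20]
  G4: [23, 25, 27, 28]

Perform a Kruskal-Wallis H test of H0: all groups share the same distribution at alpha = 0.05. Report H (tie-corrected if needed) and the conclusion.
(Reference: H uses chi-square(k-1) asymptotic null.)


Step 1: Combine all N = 14 observations and assign midranks.
sorted (value, group, rank): (10,G3,1), (12,G1,2), (16,G2,3.5), (16,G3,3.5), (17,G1,5), (20,G3,6), (21,G2,7), (22,G1,8), (23,G2,9.5), (23,G4,9.5), (24,G2,11), (25,G4,12), (27,G4,13), (28,G4,14)
Step 2: Sum ranks within each group.
R_1 = 15 (n_1 = 3)
R_2 = 31 (n_2 = 4)
R_3 = 10.5 (n_3 = 3)
R_4 = 48.5 (n_4 = 4)
Step 3: H = 12/(N(N+1)) * sum(R_i^2/n_i) - 3(N+1)
     = 12/(14*15) * (15^2/3 + 31^2/4 + 10.5^2/3 + 48.5^2/4) - 3*15
     = 0.057143 * 940.062 - 45
     = 8.717857.
Step 4: Ties present; correction factor C = 1 - 12/(14^3 - 14) = 0.995604. Corrected H = 8.717857 / 0.995604 = 8.756347.
Step 5: Under H0, H ~ chi^2(3); p-value = 0.032712.
Step 6: alpha = 0.05. reject H0.

H = 8.7563, df = 3, p = 0.032712, reject H0.


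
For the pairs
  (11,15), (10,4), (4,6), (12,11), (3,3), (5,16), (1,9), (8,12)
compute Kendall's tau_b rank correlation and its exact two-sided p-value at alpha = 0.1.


Step 1: Enumerate the 28 unordered pairs (i,j) with i<j and classify each by sign(x_j-x_i) * sign(y_j-y_i).
  (1,2):dx=-1,dy=-11->C; (1,3):dx=-7,dy=-9->C; (1,4):dx=+1,dy=-4->D; (1,5):dx=-8,dy=-12->C
  (1,6):dx=-6,dy=+1->D; (1,7):dx=-10,dy=-6->C; (1,8):dx=-3,dy=-3->C; (2,3):dx=-6,dy=+2->D
  (2,4):dx=+2,dy=+7->C; (2,5):dx=-7,dy=-1->C; (2,6):dx=-5,dy=+12->D; (2,7):dx=-9,dy=+5->D
  (2,8):dx=-2,dy=+8->D; (3,4):dx=+8,dy=+5->C; (3,5):dx=-1,dy=-3->C; (3,6):dx=+1,dy=+10->C
  (3,7):dx=-3,dy=+3->D; (3,8):dx=+4,dy=+6->C; (4,5):dx=-9,dy=-8->C; (4,6):dx=-7,dy=+5->D
  (4,7):dx=-11,dy=-2->C; (4,8):dx=-4,dy=+1->D; (5,6):dx=+2,dy=+13->C; (5,7):dx=-2,dy=+6->D
  (5,8):dx=+5,dy=+9->C; (6,7):dx=-4,dy=-7->C; (6,8):dx=+3,dy=-4->D; (7,8):dx=+7,dy=+3->C
Step 2: C = 17, D = 11, total pairs = 28.
Step 3: tau = (C - D)/(n(n-1)/2) = (17 - 11)/28 = 0.214286.
Step 4: Exact two-sided p-value (enumerate n! = 40320 permutations of y under H0): p = 0.548413.
Step 5: alpha = 0.1. fail to reject H0.

tau_b = 0.2143 (C=17, D=11), p = 0.548413, fail to reject H0.


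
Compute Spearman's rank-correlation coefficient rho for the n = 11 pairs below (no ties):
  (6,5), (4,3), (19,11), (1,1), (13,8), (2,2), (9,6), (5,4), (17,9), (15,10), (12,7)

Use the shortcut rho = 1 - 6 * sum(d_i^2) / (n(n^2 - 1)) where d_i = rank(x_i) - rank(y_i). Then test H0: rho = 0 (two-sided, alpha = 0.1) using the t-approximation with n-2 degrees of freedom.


Step 1: Rank x and y separately (midranks; no ties here).
rank(x): 6->5, 4->3, 19->11, 1->1, 13->8, 2->2, 9->6, 5->4, 17->10, 15->9, 12->7
rank(y): 5->5, 3->3, 11->11, 1->1, 8->8, 2->2, 6->6, 4->4, 9->9, 10->10, 7->7
Step 2: d_i = R_x(i) - R_y(i); compute d_i^2.
  (5-5)^2=0, (3-3)^2=0, (11-11)^2=0, (1-1)^2=0, (8-8)^2=0, (2-2)^2=0, (6-6)^2=0, (4-4)^2=0, (10-9)^2=1, (9-10)^2=1, (7-7)^2=0
sum(d^2) = 2.
Step 3: rho = 1 - 6*2 / (11*(11^2 - 1)) = 1 - 12/1320 = 0.990909.
Step 4: Under H0, t = rho * sqrt((n-2)/(1-rho^2)) = 22.0966 ~ t(9).
Step 5: Two-sided p-value from the t-distribution with 9 df = 0.000000.
Step 6: alpha = 0.1. reject H0.

rho = 0.9909, p = 0.000000, reject H0 at alpha = 0.1.


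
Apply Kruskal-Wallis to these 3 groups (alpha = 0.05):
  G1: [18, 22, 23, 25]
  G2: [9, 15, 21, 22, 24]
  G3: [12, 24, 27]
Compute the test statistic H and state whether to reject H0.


Step 1: Combine all N = 12 observations and assign midranks.
sorted (value, group, rank): (9,G2,1), (12,G3,2), (15,G2,3), (18,G1,4), (21,G2,5), (22,G1,6.5), (22,G2,6.5), (23,G1,8), (24,G2,9.5), (24,G3,9.5), (25,G1,11), (27,G3,12)
Step 2: Sum ranks within each group.
R_1 = 29.5 (n_1 = 4)
R_2 = 25 (n_2 = 5)
R_3 = 23.5 (n_3 = 3)
Step 3: H = 12/(N(N+1)) * sum(R_i^2/n_i) - 3(N+1)
     = 12/(12*13) * (29.5^2/4 + 25^2/5 + 23.5^2/3) - 3*13
     = 0.076923 * 526.646 - 39
     = 1.511218.
Step 4: Ties present; correction factor C = 1 - 12/(12^3 - 12) = 0.993007. Corrected H = 1.511218 / 0.993007 = 1.521860.
Step 5: Under H0, H ~ chi^2(2); p-value = 0.467232.
Step 6: alpha = 0.05. fail to reject H0.

H = 1.5219, df = 2, p = 0.467232, fail to reject H0.


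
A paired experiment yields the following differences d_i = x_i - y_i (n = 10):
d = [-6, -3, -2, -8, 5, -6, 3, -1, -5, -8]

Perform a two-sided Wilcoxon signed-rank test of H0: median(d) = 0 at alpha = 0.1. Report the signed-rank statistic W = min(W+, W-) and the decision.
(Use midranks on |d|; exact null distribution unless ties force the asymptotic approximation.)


Step 1: Drop any zero differences (none here) and take |d_i|.
|d| = [6, 3, 2, 8, 5, 6, 3, 1, 5, 8]
Step 2: Midrank |d_i| (ties get averaged ranks).
ranks: |6|->7.5, |3|->3.5, |2|->2, |8|->9.5, |5|->5.5, |6|->7.5, |3|->3.5, |1|->1, |5|->5.5, |8|->9.5
Step 3: Attach original signs; sum ranks with positive sign and with negative sign.
W+ = 5.5 + 3.5 = 9
W- = 7.5 + 3.5 + 2 + 9.5 + 7.5 + 1 + 5.5 + 9.5 = 46
(Check: W+ + W- = 55 should equal n(n+1)/2 = 55.)
Step 4: Test statistic W = min(W+, W-) = 9.
Step 5: Ties in |d|, so use the tie-corrected normal approximation.
        E[W] = n(n+1)/4 = 10*11/4 = 27.5.
        Tie groups: |d|=3 (t=2), |d|=5 (t=2), |d|=6 (t=2), |d|=8 (t=2); sum(t^3 - t) = 24.
        Var[W] = n(n+1)(2n+1)/24 - sum(t^3-t)/48 = 2310/24 - 24/48 = 95.75.
        z = (W - E[W]) / sqrt(Var[W]) = (9 - 27.5) / 9.7852 = -1.8906.
        Two-sided p = 2*Phi(z) = 0.058676.
Step 6: alpha = 0.1. reject H0.

W+ = 9, W- = 46, W = min = 9, p = 0.058676, reject H0.


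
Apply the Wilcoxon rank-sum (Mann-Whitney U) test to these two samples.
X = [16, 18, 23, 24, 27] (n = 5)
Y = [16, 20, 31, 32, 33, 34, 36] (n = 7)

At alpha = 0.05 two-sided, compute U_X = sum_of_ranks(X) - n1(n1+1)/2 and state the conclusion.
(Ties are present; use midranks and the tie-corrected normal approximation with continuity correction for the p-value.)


Step 1: Combine and sort all 12 observations; assign midranks.
sorted (value, group): (16,X), (16,Y), (18,X), (20,Y), (23,X), (24,X), (27,X), (31,Y), (32,Y), (33,Y), (34,Y), (36,Y)
ranks: 16->1.5, 16->1.5, 18->3, 20->4, 23->5, 24->6, 27->7, 31->8, 32->9, 33->10, 34->11, 36->12
Step 2: Rank sum for X: R1 = 1.5 + 3 + 5 + 6 + 7 = 22.5.
Step 3: U_X = R1 - n1(n1+1)/2 = 22.5 - 5*6/2 = 22.5 - 15 = 7.5.
       U_Y = n1*n2 - U_X = 35 - 7.5 = 27.5.
Step 4: Ties are present, so use the tie-corrected normal approximation (with continuity correction) for the p-value.
Step 5: p-value = 0.122225; compare to alpha = 0.05. fail to reject H0.

U_X = 7.5, p = 0.122225, fail to reject H0 at alpha = 0.05.


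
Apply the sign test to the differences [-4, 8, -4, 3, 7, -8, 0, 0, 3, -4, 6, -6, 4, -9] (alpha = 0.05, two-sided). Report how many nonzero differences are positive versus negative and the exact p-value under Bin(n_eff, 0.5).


Step 1: Discard zero differences. Original n = 14; n_eff = number of nonzero differences = 12.
Nonzero differences (with sign): -4, +8, -4, +3, +7, -8, +3, -4, +6, -6, +4, -9
Step 2: Count signs: positive = 6, negative = 6.
Step 3: Under H0: P(positive) = 0.5, so the number of positives S ~ Bin(12, 0.5).
Step 4: Two-sided exact p-value = sum of Bin(12,0.5) probabilities at or below the observed probability = 1.000000.
Step 5: alpha = 0.05. fail to reject H0.

n_eff = 12, pos = 6, neg = 6, p = 1.000000, fail to reject H0.
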